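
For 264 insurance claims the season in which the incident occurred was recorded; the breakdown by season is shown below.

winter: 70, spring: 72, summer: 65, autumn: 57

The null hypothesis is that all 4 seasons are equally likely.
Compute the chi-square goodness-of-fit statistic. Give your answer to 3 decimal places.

2.030

Expected count for each of the 4 categories: 264/4 = 66.
cat         O        E   (O−E)²/E
winter     70       66     0.2424
spring     72       66     0.5455
summer     65       66     0.0152
autumn     57       66     1.2273
Sum = 2.030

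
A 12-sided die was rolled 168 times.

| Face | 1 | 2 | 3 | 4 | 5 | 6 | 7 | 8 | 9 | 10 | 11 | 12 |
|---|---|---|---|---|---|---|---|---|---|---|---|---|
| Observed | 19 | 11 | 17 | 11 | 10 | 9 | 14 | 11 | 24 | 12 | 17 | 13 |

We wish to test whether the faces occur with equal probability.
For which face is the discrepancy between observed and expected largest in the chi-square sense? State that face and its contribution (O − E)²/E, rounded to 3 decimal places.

9, 7.143

Expected count for each of the 12 categories: 168/12 = 14.
cat         O        E   (O−E)²/E
1          19       14     1.7857
2          11       14     0.6429
3          17       14     0.6429
4          11       14     0.6429
5          10       14     1.1429
6           9       14     1.7857
7          14       14     0.0000
8          11       14     0.6429
9          24       14     7.1429
10         12       14     0.2857
11         17       14     0.6429
12         13       14     0.0714
The largest term is for 9: 7.143.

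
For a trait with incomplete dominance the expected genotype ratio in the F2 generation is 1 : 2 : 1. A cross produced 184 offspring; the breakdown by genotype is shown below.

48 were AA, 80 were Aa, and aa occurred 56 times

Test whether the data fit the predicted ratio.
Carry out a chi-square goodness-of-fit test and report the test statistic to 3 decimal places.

Ratio total = 4. Expected counts: 184×1/4 = 46, 184×2/4 = 92, 184×1/4 = 46.
AA: (48 − 46)²/46 = 4/46 = 0.0870
Aa: (80 − 92)²/92 = 144/92 = 1.5652
aa: (56 − 46)²/46 = 100/46 = 2.1739
Sum = 3.826

3.826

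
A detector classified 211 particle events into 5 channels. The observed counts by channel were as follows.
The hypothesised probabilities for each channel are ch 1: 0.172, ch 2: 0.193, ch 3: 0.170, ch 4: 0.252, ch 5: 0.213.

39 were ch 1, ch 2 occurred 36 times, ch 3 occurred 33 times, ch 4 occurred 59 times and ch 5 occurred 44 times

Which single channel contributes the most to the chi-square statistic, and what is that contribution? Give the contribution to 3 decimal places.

ch 4, 0.639

Expected counts E_i = n·p_i: 211×0.172 = 36.292, 211×0.193 = 40.723, 211×0.170 = 35.87, 211×0.252 = 53.172, 211×0.213 = 44.943.
cat         O        E   (O−E)²/E
ch 1       39   36.292     0.2021
ch 2       36   40.723     0.5478
ch 3       33    35.87     0.2296
ch 4       59   53.172     0.6388
ch 5       44   44.943     0.0198
The largest term is for ch 4: 0.639.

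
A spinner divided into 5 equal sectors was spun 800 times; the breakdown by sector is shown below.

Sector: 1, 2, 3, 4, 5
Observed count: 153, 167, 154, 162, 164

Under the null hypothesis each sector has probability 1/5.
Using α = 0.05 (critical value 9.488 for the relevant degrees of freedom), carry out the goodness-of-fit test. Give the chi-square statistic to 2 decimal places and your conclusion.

0.96; do not reject

Under H₀ each category has probability 1/5, so each expected count is 800/5 = 160.
χ² = (153−160)²/160 + (167−160)²/160 + (154−160)²/160 + (162−160)²/160 + (164−160)²/160
   = 0.306 + 0.306 + 0.225 + 0.025 + 0.100
Sum = 0.96
df = 4. Since 0.96 < 9.488, we do not reject H₀.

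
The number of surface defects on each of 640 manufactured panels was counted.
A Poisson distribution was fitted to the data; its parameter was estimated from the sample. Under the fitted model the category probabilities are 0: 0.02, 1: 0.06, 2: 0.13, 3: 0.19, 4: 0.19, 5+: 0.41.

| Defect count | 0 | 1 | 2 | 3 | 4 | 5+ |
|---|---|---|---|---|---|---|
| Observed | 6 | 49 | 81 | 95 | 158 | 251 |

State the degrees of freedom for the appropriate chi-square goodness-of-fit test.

4

There are k = 6 categories and 1 parameter estimated from the data, so df = 6 − 1 − 1 = 4.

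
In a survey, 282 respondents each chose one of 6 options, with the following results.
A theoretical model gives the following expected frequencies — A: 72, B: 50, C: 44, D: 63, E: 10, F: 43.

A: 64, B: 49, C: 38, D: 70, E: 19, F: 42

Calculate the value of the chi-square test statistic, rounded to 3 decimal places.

10.628

A: (64 − 72)²/72 = 64/72 = 0.8889
B: (49 − 50)²/50 = 1/50 = 0.0200
C: (38 − 44)²/44 = 36/44 = 0.8182
D: (70 − 63)²/63 = 49/63 = 0.7778
E: (19 − 10)²/10 = 81/10 = 8.1000
F: (42 − 43)²/43 = 1/43 = 0.0233
Sum = 10.628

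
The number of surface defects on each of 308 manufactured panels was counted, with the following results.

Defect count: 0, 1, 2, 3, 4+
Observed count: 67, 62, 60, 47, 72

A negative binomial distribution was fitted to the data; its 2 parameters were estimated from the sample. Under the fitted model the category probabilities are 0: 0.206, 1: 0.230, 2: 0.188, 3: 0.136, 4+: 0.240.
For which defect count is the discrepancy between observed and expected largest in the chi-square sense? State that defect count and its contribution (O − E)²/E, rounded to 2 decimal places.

Expected counts E_i = n·p_i: 308×0.206 = 63.448, 308×0.230 = 70.84, 308×0.188 = 57.904, 308×0.136 = 41.888, 308×0.240 = 73.92.
0: (67 − 63.448)²/63.448 = 12.616704/63.448 = 0.199
1: (62 − 70.84)²/70.84 = 78.1456/70.84 = 1.103
2: (60 − 57.904)²/57.904 = 4.393216/57.904 = 0.076
3: (47 − 41.888)²/41.888 = 26.132544/41.888 = 0.624
4+: (72 − 73.92)²/73.92 = 3.6864/73.92 = 0.050
The largest term is for 1: 1.10.

1, 1.10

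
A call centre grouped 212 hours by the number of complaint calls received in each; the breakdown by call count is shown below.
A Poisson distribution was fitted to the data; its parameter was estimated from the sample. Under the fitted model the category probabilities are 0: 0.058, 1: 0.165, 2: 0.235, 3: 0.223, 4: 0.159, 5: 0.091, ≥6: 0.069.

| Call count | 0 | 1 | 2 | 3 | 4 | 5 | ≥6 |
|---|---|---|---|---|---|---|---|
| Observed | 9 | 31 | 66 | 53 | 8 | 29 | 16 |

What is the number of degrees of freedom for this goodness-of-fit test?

There are k = 7 categories and 1 parameter estimated from the data, so df = 7 − 1 − 1 = 5.

5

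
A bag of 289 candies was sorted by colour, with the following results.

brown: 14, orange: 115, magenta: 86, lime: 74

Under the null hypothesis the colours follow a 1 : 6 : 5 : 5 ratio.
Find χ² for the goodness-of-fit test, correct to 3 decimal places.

Ratio total = 17. Expected counts: 289×1/17 = 17, 289×6/17 = 102, 289×5/17 = 85, 289×5/17 = 85.
χ² = (14−17)²/17 + (115−102)²/102 + (86−85)²/85 + (74−85)²/85
   = 0.5294 + 1.6569 + 0.0118 + 1.4235
Sum = 3.622

3.622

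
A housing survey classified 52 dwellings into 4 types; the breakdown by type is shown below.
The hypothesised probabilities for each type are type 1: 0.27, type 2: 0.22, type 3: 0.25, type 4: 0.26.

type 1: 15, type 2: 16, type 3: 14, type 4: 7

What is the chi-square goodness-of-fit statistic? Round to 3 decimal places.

Expected counts E_i = n·p_i: 52×0.27 = 14.04, 52×0.22 = 11.44, 52×0.25 = 13, 52×0.26 = 13.52.
cat         O        E   (O−E)²/E
type 1     15    14.04     0.0656
type 2     16    11.44     1.8176
type 3     14       13     0.0769
type 4      7    13.52     3.1443
Sum = 5.104

5.104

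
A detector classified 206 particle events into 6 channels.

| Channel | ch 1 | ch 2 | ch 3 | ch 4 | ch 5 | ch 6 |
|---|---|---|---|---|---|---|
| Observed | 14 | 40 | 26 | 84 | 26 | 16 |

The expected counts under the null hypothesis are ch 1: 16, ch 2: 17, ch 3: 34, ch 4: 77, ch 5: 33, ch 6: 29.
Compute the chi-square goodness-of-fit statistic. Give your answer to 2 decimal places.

41.20

cat         O        E   (O−E)²/E
ch 1       14       16      0.250
ch 2       40       17     31.118
ch 3       26       34      1.882
ch 4       84       77      0.636
ch 5       26       33      1.485
ch 6       16       29      5.828
Sum = 41.20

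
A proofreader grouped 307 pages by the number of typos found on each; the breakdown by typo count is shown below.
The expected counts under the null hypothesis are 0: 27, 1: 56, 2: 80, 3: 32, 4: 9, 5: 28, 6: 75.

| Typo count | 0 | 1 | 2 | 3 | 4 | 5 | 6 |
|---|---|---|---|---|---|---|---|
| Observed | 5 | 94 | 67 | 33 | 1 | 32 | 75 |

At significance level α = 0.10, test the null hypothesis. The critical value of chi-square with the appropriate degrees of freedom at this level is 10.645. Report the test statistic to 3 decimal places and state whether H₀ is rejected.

53.538; reject

0: (5 − 27)²/27 = 484/27 = 17.9259
1: (94 − 56)²/56 = 1444/56 = 25.7857
2: (67 − 80)²/80 = 169/80 = 2.1125
3: (33 − 32)²/32 = 1/32 = 0.0313
4: (1 − 9)²/9 = 64/9 = 7.1111
5: (32 − 28)²/28 = 16/28 = 0.5714
6: (75 − 75)²/75 = 0/75 = 0.0000
Sum = 53.538
df = 6. Since 53.538 > 10.645, we reject H₀.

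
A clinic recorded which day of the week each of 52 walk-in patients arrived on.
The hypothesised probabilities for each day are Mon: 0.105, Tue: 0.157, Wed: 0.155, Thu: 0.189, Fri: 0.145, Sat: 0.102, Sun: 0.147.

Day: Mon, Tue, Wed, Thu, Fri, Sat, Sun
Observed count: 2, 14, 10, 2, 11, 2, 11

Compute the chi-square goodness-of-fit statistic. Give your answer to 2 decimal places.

18.19

Expected counts E_i = n·p_i: 52×0.105 = 5.46, 52×0.157 = 8.164, 52×0.155 = 8.06, 52×0.189 = 9.828, 52×0.145 = 7.54, 52×0.102 = 5.304, 52×0.147 = 7.644.
cat         O        E   (O−E)²/E
Mon         2     5.46      2.193
Tue        14    8.164      4.172
Wed        10     8.06      0.467
Thu         2    9.828      6.235
Fri        11     7.54      1.588
Sat         2    5.304      2.058
Sun        11    7.644      1.473
Sum = 18.19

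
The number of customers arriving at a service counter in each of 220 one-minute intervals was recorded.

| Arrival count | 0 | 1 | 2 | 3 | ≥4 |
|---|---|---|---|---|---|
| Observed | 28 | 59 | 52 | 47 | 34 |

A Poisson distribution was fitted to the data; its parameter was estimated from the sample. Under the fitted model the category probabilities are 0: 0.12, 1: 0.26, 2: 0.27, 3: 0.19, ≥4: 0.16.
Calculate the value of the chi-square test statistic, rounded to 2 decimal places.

1.76

Expected counts E_i = n·p_i: 220×0.12 = 26.4, 220×0.26 = 57.2, 220×0.27 = 59.4, 220×0.19 = 41.8, 220×0.16 = 35.2.
cat         O        E   (O−E)²/E
0          28     26.4      0.097
1          59     57.2      0.057
2          52     59.4      0.922
3          47     41.8      0.647
≥4         34     35.2      0.041
Sum = 1.76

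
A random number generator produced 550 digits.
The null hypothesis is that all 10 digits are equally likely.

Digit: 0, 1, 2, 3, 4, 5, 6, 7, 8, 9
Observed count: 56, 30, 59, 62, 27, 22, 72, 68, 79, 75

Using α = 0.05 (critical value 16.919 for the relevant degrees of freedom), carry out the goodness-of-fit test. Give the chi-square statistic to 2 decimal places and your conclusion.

72.69; reject

Expected count for each of the 10 categories: 550/10 = 55.
χ² = (56−55)²/55 + (30−55)²/55 + (59−55)²/55 + (62−55)²/55 + (27−55)²/55 + (22−55)²/55 + (72−55)²/55 + (68−55)²/55 + (79−55)²/55 + (75−55)²/55
   = 0.018 + 11.364 + 0.291 + 0.891 + 14.255 + 19.800 + 5.255 + 3.073 + 10.473 + 7.273
Sum = 72.69
df = 9. Since 72.69 > 16.919, we reject H₀.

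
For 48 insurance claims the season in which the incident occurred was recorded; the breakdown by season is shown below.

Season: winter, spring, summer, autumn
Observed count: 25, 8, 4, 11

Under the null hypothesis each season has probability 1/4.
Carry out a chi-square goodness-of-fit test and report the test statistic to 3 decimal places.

20.833

Expected count for each of the 4 categories: 48/4 = 12.
winter: (25 − 12)²/12 = 169/12 = 14.0833
spring: (8 − 12)²/12 = 16/12 = 1.3333
summer: (4 − 12)²/12 = 64/12 = 5.3333
autumn: (11 − 12)²/12 = 1/12 = 0.0833
Sum = 20.833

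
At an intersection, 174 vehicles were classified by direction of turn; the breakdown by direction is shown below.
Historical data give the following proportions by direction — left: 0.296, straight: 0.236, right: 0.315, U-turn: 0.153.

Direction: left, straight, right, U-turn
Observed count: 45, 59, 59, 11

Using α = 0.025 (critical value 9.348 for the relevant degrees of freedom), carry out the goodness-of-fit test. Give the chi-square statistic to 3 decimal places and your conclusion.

18.143; reject

Expected counts E_i = n·p_i: 174×0.296 = 51.504, 174×0.236 = 41.064, 174×0.315 = 54.81, 174×0.153 = 26.622.
left: (45 − 51.504)²/51.504 = 42.302016/51.504 = 0.8213
straight: (59 − 41.064)²/41.064 = 321.700096/41.064 = 7.8341
right: (59 − 54.81)²/54.81 = 17.5561/54.81 = 0.3203
U-turn: (11 − 26.622)²/26.622 = 244.046884/26.622 = 9.1671
Sum = 18.143
df = 3. Since 18.143 > 9.348, we reject H₀.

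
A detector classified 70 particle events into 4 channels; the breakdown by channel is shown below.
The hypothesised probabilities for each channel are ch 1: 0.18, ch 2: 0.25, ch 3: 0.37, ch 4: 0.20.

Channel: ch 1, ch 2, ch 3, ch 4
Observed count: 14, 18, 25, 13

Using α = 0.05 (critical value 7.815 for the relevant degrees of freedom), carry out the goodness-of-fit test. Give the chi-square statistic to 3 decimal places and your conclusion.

Expected counts E_i = n·p_i: 70×0.18 = 12.6, 70×0.25 = 17.5, 70×0.37 = 25.9, 70×0.20 = 14.
cat         O        E   (O−E)²/E
ch 1       14     12.6     0.1556
ch 2       18     17.5     0.0143
ch 3       25     25.9     0.0313
ch 4       13       14     0.0714
Sum = 0.273
df = 3. Since 0.273 < 7.815, we do not reject H₀.

0.273; do not reject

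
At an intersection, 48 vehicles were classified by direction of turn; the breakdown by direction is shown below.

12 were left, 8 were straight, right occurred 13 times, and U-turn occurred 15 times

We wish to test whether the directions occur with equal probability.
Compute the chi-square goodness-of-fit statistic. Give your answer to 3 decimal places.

Expected count for each of the 4 categories: 48/4 = 12.
cat           O        E   (O−E)²/E
left         12       12     0.0000
straight      8       12     1.3333
right        13       12     0.0833
U-turn       15       12     0.7500
Sum = 2.167

2.167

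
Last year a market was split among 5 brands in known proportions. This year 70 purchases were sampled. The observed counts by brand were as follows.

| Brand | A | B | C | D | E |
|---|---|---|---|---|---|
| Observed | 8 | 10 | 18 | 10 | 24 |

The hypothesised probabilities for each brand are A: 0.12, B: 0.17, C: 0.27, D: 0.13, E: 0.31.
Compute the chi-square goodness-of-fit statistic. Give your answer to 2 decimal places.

Expected counts E_i = n·p_i: 70×0.12 = 8.4, 70×0.17 = 11.9, 70×0.27 = 18.9, 70×0.13 = 9.1, 70×0.31 = 21.7.
cat         O        E   (O−E)²/E
A           8      8.4      0.019
B          10     11.9      0.303
C          18     18.9      0.043
D          10      9.1      0.089
E          24     21.7      0.244
Sum = 0.70

0.70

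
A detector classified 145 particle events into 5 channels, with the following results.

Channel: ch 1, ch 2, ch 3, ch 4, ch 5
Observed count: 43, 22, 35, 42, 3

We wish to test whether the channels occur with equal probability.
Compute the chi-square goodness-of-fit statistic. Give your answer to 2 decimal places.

Expected count for each of the 5 categories: 145/5 = 29.
ch 1: (43 − 29)²/29 = 196/29 = 6.759
ch 2: (22 − 29)²/29 = 49/29 = 1.690
ch 3: (35 − 29)²/29 = 36/29 = 1.241
ch 4: (42 − 29)²/29 = 169/29 = 5.828
ch 5: (3 − 29)²/29 = 676/29 = 23.310
Sum = 38.83

38.83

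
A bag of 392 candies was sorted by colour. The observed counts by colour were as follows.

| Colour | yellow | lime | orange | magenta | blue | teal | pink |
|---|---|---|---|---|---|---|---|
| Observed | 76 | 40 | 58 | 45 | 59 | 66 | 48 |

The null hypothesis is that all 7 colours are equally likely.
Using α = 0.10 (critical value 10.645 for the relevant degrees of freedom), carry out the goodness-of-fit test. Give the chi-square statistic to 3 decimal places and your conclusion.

17.036; reject

Expected count for each of the 7 categories: 392/7 = 56.
cat          O        E   (O−E)²/E
yellow      76       56     7.1429
lime        40       56     4.5714
orange      58       56     0.0714
magenta     45       56     2.1607
blue        59       56     0.1607
teal        66       56     1.7857
pink        48       56     1.1429
Sum = 17.036
df = 6. Since 17.036 > 10.645, we reject H₀.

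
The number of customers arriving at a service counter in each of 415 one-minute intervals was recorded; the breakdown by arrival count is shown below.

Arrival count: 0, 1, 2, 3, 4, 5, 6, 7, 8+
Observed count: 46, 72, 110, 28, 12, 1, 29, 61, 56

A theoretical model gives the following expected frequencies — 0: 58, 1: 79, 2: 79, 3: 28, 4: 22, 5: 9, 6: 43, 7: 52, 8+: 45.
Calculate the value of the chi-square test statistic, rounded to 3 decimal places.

35.729

0: (46 − 58)²/58 = 144/58 = 2.4828
1: (72 − 79)²/79 = 49/79 = 0.6203
2: (110 − 79)²/79 = 961/79 = 12.1646
3: (28 − 28)²/28 = 0/28 = 0.0000
4: (12 − 22)²/22 = 100/22 = 4.5455
5: (1 − 9)²/9 = 64/9 = 7.1111
6: (29 − 43)²/43 = 196/43 = 4.5581
7: (61 − 52)²/52 = 81/52 = 1.5577
8+: (56 − 45)²/45 = 121/45 = 2.6889
Sum = 35.729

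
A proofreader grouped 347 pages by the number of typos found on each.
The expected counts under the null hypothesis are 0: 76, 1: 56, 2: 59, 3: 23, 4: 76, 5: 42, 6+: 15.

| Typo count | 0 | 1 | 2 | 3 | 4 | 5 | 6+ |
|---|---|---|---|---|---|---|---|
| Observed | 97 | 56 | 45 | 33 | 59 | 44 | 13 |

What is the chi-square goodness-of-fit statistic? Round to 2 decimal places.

17.64

0: (97 − 76)²/76 = 441/76 = 5.803
1: (56 − 56)²/56 = 0/56 = 0.000
2: (45 − 59)²/59 = 196/59 = 3.322
3: (33 − 23)²/23 = 100/23 = 4.348
4: (59 − 76)²/76 = 289/76 = 3.803
5: (44 − 42)²/42 = 4/42 = 0.095
6+: (13 − 15)²/15 = 4/15 = 0.267
Sum = 17.64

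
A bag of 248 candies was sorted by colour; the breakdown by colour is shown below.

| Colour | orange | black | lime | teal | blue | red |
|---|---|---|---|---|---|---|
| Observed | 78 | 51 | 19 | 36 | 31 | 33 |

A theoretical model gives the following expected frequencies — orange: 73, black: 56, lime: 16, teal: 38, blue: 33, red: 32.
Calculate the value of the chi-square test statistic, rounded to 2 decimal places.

1.61

cat         O        E   (O−E)²/E
orange     78       73      0.342
black      51       56      0.446
lime       19       16      0.563
teal       36       38      0.105
blue       31       33      0.121
red        33       32      0.031
Sum = 1.61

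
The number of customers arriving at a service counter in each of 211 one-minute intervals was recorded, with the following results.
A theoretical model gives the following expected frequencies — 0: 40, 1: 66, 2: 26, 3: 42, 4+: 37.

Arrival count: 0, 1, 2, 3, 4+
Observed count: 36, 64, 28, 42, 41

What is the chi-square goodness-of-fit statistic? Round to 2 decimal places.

1.05

χ² = (36−40)²/40 + (64−66)²/66 + (28−26)²/26 + (42−42)²/42 + (41−37)²/37
   = 0.400 + 0.061 + 0.154 + 0.000 + 0.432
Sum = 1.05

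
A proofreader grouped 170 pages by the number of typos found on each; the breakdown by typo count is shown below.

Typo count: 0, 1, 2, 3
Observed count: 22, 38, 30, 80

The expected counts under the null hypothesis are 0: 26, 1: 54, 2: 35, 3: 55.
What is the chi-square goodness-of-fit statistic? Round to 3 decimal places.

17.434

cat         O        E   (O−E)²/E
0          22       26     0.6154
1          38       54     4.7407
2          30       35     0.7143
3          80       55    11.3636
Sum = 17.434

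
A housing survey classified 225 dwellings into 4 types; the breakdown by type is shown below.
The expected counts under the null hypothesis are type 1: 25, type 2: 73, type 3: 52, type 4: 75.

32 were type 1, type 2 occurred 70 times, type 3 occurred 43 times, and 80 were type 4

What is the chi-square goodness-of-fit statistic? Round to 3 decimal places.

3.974

χ² = (32−25)²/25 + (70−73)²/73 + (43−52)²/52 + (80−75)²/75
   = 1.9600 + 0.1233 + 1.5577 + 0.3333
Sum = 3.974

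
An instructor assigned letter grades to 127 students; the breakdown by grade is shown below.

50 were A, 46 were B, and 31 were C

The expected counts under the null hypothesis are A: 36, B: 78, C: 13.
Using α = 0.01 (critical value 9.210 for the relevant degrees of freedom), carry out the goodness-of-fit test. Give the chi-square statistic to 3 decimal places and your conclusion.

χ² = (50−36)²/36 + (46−78)²/78 + (31−13)²/13
   = 5.4444 + 13.1282 + 24.9231
Sum = 43.496
df = 2. Since 43.496 > 9.210, we reject H₀.

43.496; reject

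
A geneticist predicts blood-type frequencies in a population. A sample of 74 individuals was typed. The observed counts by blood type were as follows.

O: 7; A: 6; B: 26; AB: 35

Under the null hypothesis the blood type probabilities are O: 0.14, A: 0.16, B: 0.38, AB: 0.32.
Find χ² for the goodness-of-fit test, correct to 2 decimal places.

Expected counts E_i = n·p_i: 74×0.14 = 10.36, 74×0.16 = 11.84, 74×0.38 = 28.12, 74×0.32 = 23.68.
cat         O        E   (O−E)²/E
O           7    10.36      1.090
A           6    11.84      2.881
B          26    28.12      0.160
AB         35    23.68      5.411
Sum = 9.54

9.54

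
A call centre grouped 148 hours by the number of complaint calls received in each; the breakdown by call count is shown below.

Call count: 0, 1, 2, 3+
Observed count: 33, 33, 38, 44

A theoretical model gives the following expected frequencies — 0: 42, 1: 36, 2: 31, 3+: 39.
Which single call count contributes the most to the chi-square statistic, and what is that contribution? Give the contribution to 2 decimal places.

0, 1.93

0: (33 − 42)²/42 = 81/42 = 1.929
1: (33 − 36)²/36 = 9/36 = 0.250
2: (38 − 31)²/31 = 49/31 = 1.581
3+: (44 − 39)²/39 = 25/39 = 0.641
The largest term is for 0: 1.93.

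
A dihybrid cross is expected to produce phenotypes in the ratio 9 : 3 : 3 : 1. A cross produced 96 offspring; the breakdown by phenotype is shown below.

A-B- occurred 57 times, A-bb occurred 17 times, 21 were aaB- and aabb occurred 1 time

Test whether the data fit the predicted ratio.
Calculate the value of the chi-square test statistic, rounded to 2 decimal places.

Ratio total = 16. Expected counts: 96×9/16 = 54, 96×3/16 = 18, 96×3/16 = 18, 96×1/16 = 6.
A-B-: (57 − 54)²/54 = 9/54 = 0.167
A-bb: (17 − 18)²/18 = 1/18 = 0.056
aaB-: (21 − 18)²/18 = 9/18 = 0.500
aabb: (1 − 6)²/6 = 25/6 = 4.167
Sum = 4.89

4.89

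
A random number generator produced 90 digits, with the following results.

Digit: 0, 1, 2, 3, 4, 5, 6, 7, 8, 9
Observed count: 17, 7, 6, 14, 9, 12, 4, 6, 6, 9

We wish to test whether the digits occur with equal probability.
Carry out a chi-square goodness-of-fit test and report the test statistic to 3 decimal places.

Expected count for each of the 10 categories: 90/10 = 9.
cat         O        E   (O−E)²/E
0          17        9     7.1111
1           7        9     0.4444
2           6        9     1.0000
3          14        9     2.7778
4           9        9     0.0000
5          12        9     1.0000
6           4        9     2.7778
7           6        9     1.0000
8           6        9     1.0000
9           9        9     0.0000
Sum = 17.111

17.111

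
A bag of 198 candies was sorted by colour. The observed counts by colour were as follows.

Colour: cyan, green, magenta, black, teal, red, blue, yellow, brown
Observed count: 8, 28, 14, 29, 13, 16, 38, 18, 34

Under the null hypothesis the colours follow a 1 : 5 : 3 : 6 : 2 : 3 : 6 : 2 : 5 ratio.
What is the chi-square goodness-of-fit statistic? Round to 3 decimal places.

Ratio total = 33. Expected counts: 198×1/33 = 6, 198×5/33 = 30, 198×3/33 = 18, 198×6/33 = 36, 198×2/33 = 12, 198×3/33 = 18, 198×6/33 = 36, 198×2/33 = 12, 198×5/33 = 30.
cyan: (8 − 6)²/6 = 4/6 = 0.6667
green: (28 − 30)²/30 = 4/30 = 0.1333
magenta: (14 − 18)²/18 = 16/18 = 0.8889
black: (29 − 36)²/36 = 49/36 = 1.3611
teal: (13 − 12)²/12 = 1/12 = 0.0833
red: (16 − 18)²/18 = 4/18 = 0.2222
blue: (38 − 36)²/36 = 4/36 = 0.1111
yellow: (18 − 12)²/12 = 36/12 = 3.0000
brown: (34 − 30)²/30 = 16/30 = 0.5333
Sum = 7.000

7.000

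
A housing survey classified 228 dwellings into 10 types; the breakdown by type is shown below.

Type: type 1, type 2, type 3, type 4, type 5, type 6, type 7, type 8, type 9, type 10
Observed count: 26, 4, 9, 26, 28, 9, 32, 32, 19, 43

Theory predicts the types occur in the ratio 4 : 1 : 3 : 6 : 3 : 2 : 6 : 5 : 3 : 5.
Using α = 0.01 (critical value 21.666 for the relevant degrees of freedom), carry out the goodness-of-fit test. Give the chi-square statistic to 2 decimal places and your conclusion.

20.68; do not reject

Ratio total = 38. Expected counts: 228×4/38 = 24, 228×1/38 = 6, 228×3/38 = 18, 228×6/38 = 36, 228×3/38 = 18, 228×2/38 = 12, 228×6/38 = 36, 228×5/38 = 30, 228×3/38 = 18, 228×5/38 = 30.
χ² = (26−24)²/24 + (4−6)²/6 + (9−18)²/18 + (26−36)²/36 + (28−18)²/18 + (9−12)²/12 + (32−36)²/36 + (32−30)²/30 + (19−18)²/18 + (43−30)²/30
   = 0.167 + 0.667 + 4.500 + 2.778 + 5.556 + 0.750 + 0.444 + 0.133 + 0.056 + 5.633
Sum = 20.68
df = 9. Since 20.68 < 21.666, we do not reject H₀.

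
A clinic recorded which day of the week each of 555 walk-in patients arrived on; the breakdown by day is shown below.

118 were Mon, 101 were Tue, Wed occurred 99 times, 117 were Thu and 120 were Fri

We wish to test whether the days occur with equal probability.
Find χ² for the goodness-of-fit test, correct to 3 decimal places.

3.694

Expected count for each of the 5 categories: 555/5 = 111.
Mon: (118 − 111)²/111 = 49/111 = 0.4414
Tue: (101 − 111)²/111 = 100/111 = 0.9009
Wed: (99 − 111)²/111 = 144/111 = 1.2973
Thu: (117 − 111)²/111 = 36/111 = 0.3243
Fri: (120 − 111)²/111 = 81/111 = 0.7297
Sum = 3.694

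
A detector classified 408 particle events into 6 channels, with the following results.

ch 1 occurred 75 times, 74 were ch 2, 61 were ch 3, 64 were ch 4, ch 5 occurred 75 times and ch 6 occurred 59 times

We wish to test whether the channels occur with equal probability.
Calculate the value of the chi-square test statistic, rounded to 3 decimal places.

Under H₀ each category has probability 1/6, so each expected count is 408/6 = 68.
χ² = (75−68)²/68 + (74−68)²/68 + (61−68)²/68 + (64−68)²/68 + (75−68)²/68 + (59−68)²/68
   = 0.7206 + 0.5294 + 0.7206 + 0.2353 + 0.7206 + 1.1912
Sum = 4.118

4.118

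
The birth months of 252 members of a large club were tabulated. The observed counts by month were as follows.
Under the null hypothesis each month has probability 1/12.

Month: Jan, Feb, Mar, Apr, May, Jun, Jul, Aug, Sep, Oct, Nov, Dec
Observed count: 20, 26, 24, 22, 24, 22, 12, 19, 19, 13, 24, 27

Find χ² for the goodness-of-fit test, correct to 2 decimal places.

11.62

Under H₀ each category has probability 1/12, so each expected count is 252/12 = 21.
cat         O        E   (O−E)²/E
Jan        20       21      0.048
Feb        26       21      1.190
Mar        24       21      0.429
Apr        22       21      0.048
May        24       21      0.429
Jun        22       21      0.048
Jul        12       21      3.857
Aug        19       21      0.190
Sep        19       21      0.190
Oct        13       21      3.048
Nov        24       21      0.429
Dec        27       21      1.714
Sum = 11.62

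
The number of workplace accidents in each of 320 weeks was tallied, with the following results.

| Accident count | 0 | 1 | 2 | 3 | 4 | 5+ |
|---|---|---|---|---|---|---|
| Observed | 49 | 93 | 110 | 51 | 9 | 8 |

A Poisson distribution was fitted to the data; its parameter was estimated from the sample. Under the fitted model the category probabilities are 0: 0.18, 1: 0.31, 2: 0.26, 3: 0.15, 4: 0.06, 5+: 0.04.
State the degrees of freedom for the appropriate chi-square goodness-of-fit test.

4

There are k = 6 categories and 1 parameter estimated from the data, so df = 6 − 1 − 1 = 4.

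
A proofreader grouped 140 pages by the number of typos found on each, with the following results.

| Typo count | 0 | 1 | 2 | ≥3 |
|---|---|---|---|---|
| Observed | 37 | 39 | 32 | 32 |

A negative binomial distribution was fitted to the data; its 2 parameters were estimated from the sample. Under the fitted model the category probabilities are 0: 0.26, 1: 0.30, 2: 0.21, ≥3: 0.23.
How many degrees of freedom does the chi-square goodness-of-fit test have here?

There are k = 4 categories and 2 parameters estimated from the data, so df = 4 − 1 − 2 = 1.

1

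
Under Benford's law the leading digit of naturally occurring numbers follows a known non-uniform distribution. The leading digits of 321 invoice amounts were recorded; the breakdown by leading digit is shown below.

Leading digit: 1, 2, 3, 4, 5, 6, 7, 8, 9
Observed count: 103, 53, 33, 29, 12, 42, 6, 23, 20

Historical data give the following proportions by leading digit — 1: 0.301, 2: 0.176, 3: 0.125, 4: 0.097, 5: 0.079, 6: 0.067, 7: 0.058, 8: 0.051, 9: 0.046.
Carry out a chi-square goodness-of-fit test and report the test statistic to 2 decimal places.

41.70

Expected counts E_i = n·p_i: 321×0.301 = 96.621, 321×0.176 = 56.496, 321×0.125 = 40.125, 321×0.097 = 31.137, 321×0.079 = 25.359, 321×0.067 = 21.507, 321×0.058 = 18.618, 321×0.051 = 16.371, 321×0.046 = 14.766.
cat         O        E   (O−E)²/E
1         103   96.621      0.421
2          53   56.496      0.216
3          33   40.125      1.265
4          29   31.137      0.147
5          12   25.359      7.037
6          42   21.507     19.527
7           6   18.618      8.552
8          23   16.371      2.684
9          20   14.766      1.855
Sum = 41.70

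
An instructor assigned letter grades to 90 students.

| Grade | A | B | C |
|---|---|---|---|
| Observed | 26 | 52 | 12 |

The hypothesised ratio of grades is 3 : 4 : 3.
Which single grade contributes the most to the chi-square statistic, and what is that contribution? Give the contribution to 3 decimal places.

C, 8.333

Ratio total = 10. Expected counts: 90×3/10 = 27, 90×4/10 = 36, 90×3/10 = 27.
A: (26 − 27)²/27 = 1/27 = 0.0370
B: (52 − 36)²/36 = 256/36 = 7.1111
C: (12 − 27)²/27 = 225/27 = 8.3333
The largest term is for C: 8.333.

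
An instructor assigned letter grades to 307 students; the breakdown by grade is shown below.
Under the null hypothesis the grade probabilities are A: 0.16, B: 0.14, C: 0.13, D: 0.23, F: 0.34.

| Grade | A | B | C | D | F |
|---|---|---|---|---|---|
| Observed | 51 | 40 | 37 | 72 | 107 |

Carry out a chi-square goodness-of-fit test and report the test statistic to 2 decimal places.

0.58

Expected counts E_i = n·p_i: 307×0.16 = 49.12, 307×0.14 = 42.98, 307×0.13 = 39.91, 307×0.23 = 70.61, 307×0.34 = 104.38.
cat         O        E   (O−E)²/E
A          51    49.12      0.072
B          40    42.98      0.207
C          37    39.91      0.212
D          72    70.61      0.027
F         107   104.38      0.066
Sum = 0.58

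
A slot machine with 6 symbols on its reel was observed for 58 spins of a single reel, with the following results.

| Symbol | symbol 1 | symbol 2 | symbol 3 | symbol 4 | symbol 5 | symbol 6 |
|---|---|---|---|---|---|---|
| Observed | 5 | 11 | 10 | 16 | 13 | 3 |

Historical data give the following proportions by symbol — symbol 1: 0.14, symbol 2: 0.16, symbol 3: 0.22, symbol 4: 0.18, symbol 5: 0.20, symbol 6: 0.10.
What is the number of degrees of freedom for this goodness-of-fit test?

There are k = 6 categories and no parameters were estimated from the data, so df = 6 − 1 = 5.

5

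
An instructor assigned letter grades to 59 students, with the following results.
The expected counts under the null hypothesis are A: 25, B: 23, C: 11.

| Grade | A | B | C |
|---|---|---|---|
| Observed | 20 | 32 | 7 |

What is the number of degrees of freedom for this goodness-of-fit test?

There are k = 3 categories and no parameters were estimated from the data, so df = 3 − 1 = 2.

2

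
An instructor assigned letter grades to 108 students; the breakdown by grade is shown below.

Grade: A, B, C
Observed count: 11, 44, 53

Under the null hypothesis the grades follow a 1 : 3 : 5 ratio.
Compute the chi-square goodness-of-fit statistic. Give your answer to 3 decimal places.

Ratio total = 9. Expected counts: 108×1/9 = 12, 108×3/9 = 36, 108×5/9 = 60.
χ² = (11−12)²/12 + (44−36)²/36 + (53−60)²/60
   = 0.0833 + 1.7778 + 0.8167
Sum = 2.678

2.678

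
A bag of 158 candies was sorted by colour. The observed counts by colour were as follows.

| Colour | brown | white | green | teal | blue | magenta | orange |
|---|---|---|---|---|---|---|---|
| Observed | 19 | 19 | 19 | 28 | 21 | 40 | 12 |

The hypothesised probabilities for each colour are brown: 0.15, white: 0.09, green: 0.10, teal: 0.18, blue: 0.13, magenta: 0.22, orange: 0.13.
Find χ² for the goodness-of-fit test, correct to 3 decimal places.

Expected counts E_i = n·p_i: 158×0.15 = 23.7, 158×0.09 = 14.22, 158×0.10 = 15.8, 158×0.18 = 28.44, 158×0.13 = 20.54, 158×0.22 = 34.76, 158×0.13 = 20.54.
χ² = (19−23.7)²/23.7 + (19−14.22)²/14.22 + (19−15.8)²/15.8 + (28−28.44)²/28.44 + (21−20.54)²/20.54 + (40−34.76)²/34.76 + (12−20.54)²/20.54
   = 0.9321 + 1.6068 + 0.6481 + 0.0068 + 0.0103 + 0.7899 + 3.5507
Sum = 7.545

7.545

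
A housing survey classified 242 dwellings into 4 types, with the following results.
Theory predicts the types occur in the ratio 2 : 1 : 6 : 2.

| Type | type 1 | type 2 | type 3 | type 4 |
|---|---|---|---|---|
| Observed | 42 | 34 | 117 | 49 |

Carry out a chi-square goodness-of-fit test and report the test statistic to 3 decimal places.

8.909

Ratio total = 11. Expected counts: 242×2/11 = 44, 242×1/11 = 22, 242×6/11 = 132, 242×2/11 = 44.
cat         O        E   (O−E)²/E
type 1     42       44     0.0909
type 2     34       22     6.5455
type 3    117      132     1.7045
type 4     49       44     0.5682
Sum = 8.909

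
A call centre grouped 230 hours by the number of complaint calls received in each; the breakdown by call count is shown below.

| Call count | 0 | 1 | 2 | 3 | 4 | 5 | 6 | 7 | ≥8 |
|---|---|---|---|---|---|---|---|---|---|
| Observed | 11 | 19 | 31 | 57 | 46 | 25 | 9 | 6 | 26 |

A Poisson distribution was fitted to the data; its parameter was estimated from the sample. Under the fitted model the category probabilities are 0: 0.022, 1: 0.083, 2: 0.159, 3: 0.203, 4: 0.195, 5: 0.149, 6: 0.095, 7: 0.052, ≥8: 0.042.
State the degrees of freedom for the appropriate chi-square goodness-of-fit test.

There are k = 9 categories and 1 parameter estimated from the data, so df = 9 − 1 − 1 = 7.

7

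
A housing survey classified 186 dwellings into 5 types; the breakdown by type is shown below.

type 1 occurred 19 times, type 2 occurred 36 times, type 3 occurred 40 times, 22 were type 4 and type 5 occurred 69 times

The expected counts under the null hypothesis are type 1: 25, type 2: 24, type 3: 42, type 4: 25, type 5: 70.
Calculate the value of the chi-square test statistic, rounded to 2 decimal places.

χ² = (19−25)²/25 + (36−24)²/24 + (40−42)²/42 + (22−25)²/25 + (69−70)²/70
   = 1.440 + 6.000 + 0.095 + 0.360 + 0.014
Sum = 7.91

7.91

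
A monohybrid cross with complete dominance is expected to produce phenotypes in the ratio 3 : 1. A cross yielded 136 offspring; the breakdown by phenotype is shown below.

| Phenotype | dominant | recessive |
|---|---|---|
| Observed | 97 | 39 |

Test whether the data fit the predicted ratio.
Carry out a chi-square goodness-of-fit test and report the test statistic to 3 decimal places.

Ratio total = 4. Expected counts: 136×3/4 = 102, 136×1/4 = 34.
dominant: (97 − 102)²/102 = 25/102 = 0.2451
recessive: (39 − 34)²/34 = 25/34 = 0.7353
Sum = 0.980

0.980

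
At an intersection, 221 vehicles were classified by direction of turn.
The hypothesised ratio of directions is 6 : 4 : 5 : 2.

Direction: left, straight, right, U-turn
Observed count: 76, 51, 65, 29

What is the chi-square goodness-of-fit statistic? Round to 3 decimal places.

Ratio total = 17. Expected counts: 221×6/17 = 78, 221×4/17 = 52, 221×5/17 = 65, 221×2/17 = 26.
cat           O        E   (O−E)²/E
left         76       78     0.0513
straight     51       52     0.0192
right        65       65     0.0000
U-turn       29       26     0.3462
Sum = 0.417

0.417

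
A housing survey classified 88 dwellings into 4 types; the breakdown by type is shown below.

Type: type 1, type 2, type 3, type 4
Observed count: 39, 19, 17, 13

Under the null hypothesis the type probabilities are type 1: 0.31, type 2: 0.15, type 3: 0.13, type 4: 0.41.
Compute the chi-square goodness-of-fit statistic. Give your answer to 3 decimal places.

Expected counts E_i = n·p_i: 88×0.31 = 27.28, 88×0.15 = 13.2, 88×0.13 = 11.44, 88×0.41 = 36.08.
type 1: (39 − 27.28)²/27.28 = 137.3584/27.28 = 5.0351
type 2: (19 − 13.2)²/13.2 = 33.64/13.2 = 2.5485
type 3: (17 − 11.44)²/11.44 = 30.9136/11.44 = 2.7022
type 4: (13 − 36.08)²/36.08 = 532.6864/36.08 = 14.7640
Sum = 25.050

25.050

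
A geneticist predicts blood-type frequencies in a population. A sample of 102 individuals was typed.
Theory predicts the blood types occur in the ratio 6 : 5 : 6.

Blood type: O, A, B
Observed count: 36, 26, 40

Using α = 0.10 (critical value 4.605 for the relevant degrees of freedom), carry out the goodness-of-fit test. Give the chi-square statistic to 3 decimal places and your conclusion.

0.978; do not reject

Ratio total = 17. Expected counts: 102×6/17 = 36, 102×5/17 = 30, 102×6/17 = 36.
cat         O        E   (O−E)²/E
O          36       36     0.0000
A          26       30     0.5333
B          40       36     0.4444
Sum = 0.978
df = 2. Since 0.978 < 4.605, we do not reject H₀.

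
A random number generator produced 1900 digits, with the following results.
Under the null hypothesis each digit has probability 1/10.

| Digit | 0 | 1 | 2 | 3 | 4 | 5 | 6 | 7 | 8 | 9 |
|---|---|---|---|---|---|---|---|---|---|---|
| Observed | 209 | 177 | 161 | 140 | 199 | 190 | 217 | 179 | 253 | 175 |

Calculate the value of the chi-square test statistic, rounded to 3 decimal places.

47.347

Expected count for each of the 10 categories: 1900/10 = 190.
χ² = (209−190)²/190 + (177−190)²/190 + (161−190)²/190 + (140−190)²/190 + (199−190)²/190 + (190−190)²/190 + (217−190)²/190 + (179−190)²/190 + (253−190)²/190 + (175−190)²/190
   = 1.9000 + 0.8895 + 4.4263 + 13.1579 + 0.4263 + 0.0000 + 3.8368 + 0.6368 + 20.8895 + 1.1842
Sum = 47.347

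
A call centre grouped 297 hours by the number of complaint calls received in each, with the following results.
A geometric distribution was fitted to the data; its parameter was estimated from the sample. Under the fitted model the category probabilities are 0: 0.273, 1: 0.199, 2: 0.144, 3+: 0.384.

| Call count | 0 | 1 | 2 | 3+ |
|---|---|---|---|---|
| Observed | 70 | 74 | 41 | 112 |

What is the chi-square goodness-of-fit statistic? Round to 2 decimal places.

5.38

Expected counts E_i = n·p_i: 297×0.273 = 81.081, 297×0.199 = 59.103, 297×0.144 = 42.768, 297×0.384 = 114.048.
cat         O        E   (O−E)²/E
0          70   81.081      1.514
1          74   59.103      3.755
2          41   42.768      0.073
3+        112  114.048      0.037
Sum = 5.38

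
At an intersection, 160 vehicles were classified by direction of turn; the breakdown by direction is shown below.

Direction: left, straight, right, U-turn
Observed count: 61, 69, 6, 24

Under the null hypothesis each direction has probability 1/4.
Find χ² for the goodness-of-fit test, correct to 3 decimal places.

67.350

Under H₀ each category has probability 1/4, so each expected count is 160/4 = 40.
χ² = (61−40)²/40 + (69−40)²/40 + (6−40)²/40 + (24−40)²/40
   = 11.0250 + 21.0250 + 28.9000 + 6.4000
Sum = 67.350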